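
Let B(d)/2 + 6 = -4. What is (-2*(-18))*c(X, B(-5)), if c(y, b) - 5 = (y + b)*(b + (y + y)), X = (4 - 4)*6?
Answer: 14580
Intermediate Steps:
B(d) = -20 (B(d) = -12 + 2*(-4) = -12 - 8 = -20)
X = 0 (X = 0*6 = 0)
c(y, b) = 5 + (b + y)*(b + 2*y) (c(y, b) = 5 + (y + b)*(b + (y + y)) = 5 + (b + y)*(b + 2*y))
(-2*(-18))*c(X, B(-5)) = (-2*(-18))*(5 + (-20)² + 2*0² + 3*(-20)*0) = 36*(5 + 400 + 2*0 + 0) = 36*(5 + 400 + 0 + 0) = 36*405 = 14580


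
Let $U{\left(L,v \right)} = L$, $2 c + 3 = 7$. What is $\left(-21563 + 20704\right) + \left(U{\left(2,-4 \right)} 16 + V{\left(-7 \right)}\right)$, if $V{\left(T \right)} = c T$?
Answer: $-841$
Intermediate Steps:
$c = 2$ ($c = - \frac{3}{2} + \frac{1}{2} \cdot 7 = - \frac{3}{2} + \frac{7}{2} = 2$)
$V{\left(T \right)} = 2 T$
$\left(-21563 + 20704\right) + \left(U{\left(2,-4 \right)} 16 + V{\left(-7 \right)}\right) = \left(-21563 + 20704\right) + \left(2 \cdot 16 + 2 \left(-7\right)\right) = -859 + \left(32 - 14\right) = -859 + 18 = -841$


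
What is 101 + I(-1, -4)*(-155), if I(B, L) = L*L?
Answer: -2379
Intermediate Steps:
I(B, L) = L²
101 + I(-1, -4)*(-155) = 101 + (-4)²*(-155) = 101 + 16*(-155) = 101 - 2480 = -2379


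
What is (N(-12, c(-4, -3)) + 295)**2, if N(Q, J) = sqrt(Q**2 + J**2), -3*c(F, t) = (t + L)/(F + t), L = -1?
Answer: 38441545/441 + 2360*sqrt(3970)/21 ≈ 94250.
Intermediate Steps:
c(F, t) = -(-1 + t)/(3*(F + t)) (c(F, t) = -(t - 1)/(3*(F + t)) = -(-1 + t)/(3*(F + t)))
N(Q, J) = sqrt(J**2 + Q**2)
(N(-12, c(-4, -3)) + 295)**2 = (sqrt(((1 - 1*(-3))/(3*(-4 - 3)))**2 + (-12)**2) + 295)**2 = (sqrt(((1/3)*(1 + 3)/(-7))**2 + 144) + 295)**2 = (sqrt(((1/3)*(-1/7)*4)**2 + 144) + 295)**2 = (sqrt((-4/21)**2 + 144) + 295)**2 = (sqrt(16/441 + 144) + 295)**2 = (sqrt(63520/441) + 295)**2 = (4*sqrt(3970)/21 + 295)**2 = (295 + 4*sqrt(3970)/21)**2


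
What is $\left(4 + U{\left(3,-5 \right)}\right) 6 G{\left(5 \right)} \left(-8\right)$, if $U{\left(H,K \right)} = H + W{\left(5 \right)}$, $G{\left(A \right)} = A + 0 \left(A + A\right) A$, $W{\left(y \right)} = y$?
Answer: $-2880$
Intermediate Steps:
$G{\left(A \right)} = A$ ($G{\left(A \right)} = A + 0 \cdot 2 A A = A + 0 A = A + 0 = A$)
$U{\left(H,K \right)} = 5 + H$ ($U{\left(H,K \right)} = H + 5 = 5 + H$)
$\left(4 + U{\left(3,-5 \right)}\right) 6 G{\left(5 \right)} \left(-8\right) = \left(4 + \left(5 + 3\right)\right) 6 \cdot 5 \left(-8\right) = \left(4 + 8\right) 6 \cdot 5 \left(-8\right) = 12 \cdot 6 \cdot 5 \left(-8\right) = 72 \cdot 5 \left(-8\right) = 360 \left(-8\right) = -2880$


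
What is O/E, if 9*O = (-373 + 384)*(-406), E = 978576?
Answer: -77/151848 ≈ -0.00050709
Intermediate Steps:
O = -4466/9 (O = ((-373 + 384)*(-406))/9 = (11*(-406))/9 = (⅑)*(-4466) = -4466/9 ≈ -496.22)
O/E = -4466/9/978576 = -4466/9*1/978576 = -77/151848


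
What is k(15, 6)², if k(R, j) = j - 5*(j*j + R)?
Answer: 62001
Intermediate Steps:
k(R, j) = j - 5*R - 5*j² (k(R, j) = j - 5*(j² + R) = j - 5*(R + j²) = j + (-5*R - 5*j²) = j - 5*R - 5*j²)
k(15, 6)² = (6 - 5*15 - 5*6²)² = (6 - 75 - 5*36)² = (6 - 75 - 180)² = (-249)² = 62001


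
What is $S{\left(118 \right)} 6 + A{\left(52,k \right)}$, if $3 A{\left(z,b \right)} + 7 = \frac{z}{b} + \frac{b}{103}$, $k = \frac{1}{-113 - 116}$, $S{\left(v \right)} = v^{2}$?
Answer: $\frac{1876872626}{23587} \approx 79572.0$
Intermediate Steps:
$k = - \frac{1}{229}$ ($k = \frac{1}{-229} = - \frac{1}{229} \approx -0.0043668$)
$A{\left(z,b \right)} = - \frac{7}{3} + \frac{b}{309} + \frac{z}{3 b}$ ($A{\left(z,b \right)} = - \frac{7}{3} + \frac{\frac{z}{b} + \frac{b}{103}}{3} = - \frac{7}{3} + \frac{\frac{b}{103} + \frac{z}{b}}{3} = - \frac{7}{3} + \left(\frac{b}{309} + \frac{z}{3 b}\right) = - \frac{7}{3} + \frac{b}{309} + \frac{z}{3 b}$)
$S{\left(118 \right)} 6 + A{\left(52,k \right)} = 118^{2} \cdot 6 + \frac{103 \cdot 52 - \frac{-721 - \frac{1}{229}}{229}}{309 \left(- \frac{1}{229}\right)} = 13924 \cdot 6 + \frac{1}{309} \left(-229\right) \left(5356 - - \frac{165110}{52441}\right) = 83544 + \frac{1}{309} \left(-229\right) \left(5356 + \frac{165110}{52441}\right) = 83544 + \frac{1}{309} \left(-229\right) \frac{281039106}{52441} = 83544 - \frac{93679702}{23587} = \frac{1876872626}{23587}$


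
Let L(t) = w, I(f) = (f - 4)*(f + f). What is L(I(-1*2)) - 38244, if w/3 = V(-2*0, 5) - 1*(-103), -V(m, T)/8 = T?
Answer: -38055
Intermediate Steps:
V(m, T) = -8*T
I(f) = 2*f*(-4 + f) (I(f) = (-4 + f)*(2*f) = 2*f*(-4 + f))
w = 189 (w = 3*(-8*5 - 1*(-103)) = 3*(-40 + 103) = 3*63 = 189)
L(t) = 189
L(I(-1*2)) - 38244 = 189 - 38244 = -38055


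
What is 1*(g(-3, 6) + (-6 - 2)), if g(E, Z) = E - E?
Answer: -8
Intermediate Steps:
g(E, Z) = 0
1*(g(-3, 6) + (-6 - 2)) = 1*(0 + (-6 - 2)) = 1*(0 - 8) = 1*(-8) = -8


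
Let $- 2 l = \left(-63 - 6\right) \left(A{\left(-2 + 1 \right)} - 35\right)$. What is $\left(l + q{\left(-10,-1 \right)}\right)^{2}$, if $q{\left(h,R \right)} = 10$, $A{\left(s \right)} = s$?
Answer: $1517824$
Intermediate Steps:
$l = -1242$ ($l = - \frac{\left(-63 - 6\right) \left(\left(-2 + 1\right) - 35\right)}{2} = - \frac{\left(-69\right) \left(-1 - 35\right)}{2} = - \frac{\left(-69\right) \left(-36\right)}{2} = \left(- \frac{1}{2}\right) 2484 = -1242$)
$\left(l + q{\left(-10,-1 \right)}\right)^{2} = \left(-1242 + 10\right)^{2} = \left(-1232\right)^{2} = 1517824$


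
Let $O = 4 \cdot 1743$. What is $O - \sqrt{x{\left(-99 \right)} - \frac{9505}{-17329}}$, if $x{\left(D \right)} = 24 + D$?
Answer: $6972 - \frac{7 i \sqrt{456272570}}{17329} \approx 6972.0 - 8.6285 i$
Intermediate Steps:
$O = 6972$
$O - \sqrt{x{\left(-99 \right)} - \frac{9505}{-17329}} = 6972 - \sqrt{\left(24 - 99\right) - \frac{9505}{-17329}} = 6972 - \sqrt{-75 - - \frac{9505}{17329}} = 6972 - \sqrt{-75 + \frac{9505}{17329}} = 6972 - \sqrt{- \frac{1290170}{17329}} = 6972 - \frac{7 i \sqrt{456272570}}{17329}$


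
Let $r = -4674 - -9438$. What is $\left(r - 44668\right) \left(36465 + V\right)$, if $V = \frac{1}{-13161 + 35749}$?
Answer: $- \frac{8216946095896}{5647} \approx -1.4551 \cdot 10^{9}$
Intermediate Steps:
$r = 4764$ ($r = -4674 + 9438 = 4764$)
$V = \frac{1}{22588} \approx 4.4271 \cdot 10^{-5}$
$\left(r - 44668\right) \left(36465 + V\right) = \left(4764 - 44668\right) \left(36465 + \frac{1}{22588}\right) = \left(-39904\right) \frac{823671421}{22588} = - \frac{8216946095896}{5647}$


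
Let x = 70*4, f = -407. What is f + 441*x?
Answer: 123073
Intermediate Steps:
x = 280
f + 441*x = -407 + 441*280 = -407 + 123480 = 123073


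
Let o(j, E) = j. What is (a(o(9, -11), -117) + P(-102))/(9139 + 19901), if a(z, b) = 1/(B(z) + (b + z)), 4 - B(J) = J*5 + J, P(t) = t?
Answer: -16117/4588320 ≈ -0.0035126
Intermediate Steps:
B(J) = 4 - 6*J (B(J) = 4 - (J*5 + J) = 4 - (5*J + J) = 4 - 6*J)
a(z, b) = 1/(4 + b - 5*z) (a(z, b) = 1/((4 - 6*z) + (b + z)) = 1/(4 + b - 5*z))
(a(o(9, -11), -117) + P(-102))/(9139 + 19901) = (1/(4 - 117 - 5*9) - 102)/(9139 + 19901) = (1/(4 - 117 - 45) - 102)/29040 = (1/(-158) - 102)*(1/29040) = (-1/158 - 102)*(1/29040) = -16117/158*1/29040 = -16117/4588320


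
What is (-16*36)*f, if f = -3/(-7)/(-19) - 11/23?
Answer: 882432/3059 ≈ 288.47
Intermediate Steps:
f = -1532/3059 (f = -3*(-1/7)*(-1/19) - 11*1/23 = (3/7)*(-1/19) - 11/23 = -3/133 - 11/23 = -1532/3059 ≈ -0.50082)
(-16*36)*f = -16*36*(-1532/3059) = -576*(-1532/3059) = 882432/3059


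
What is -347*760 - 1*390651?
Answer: -654371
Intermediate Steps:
-347*760 - 1*390651 = -263720 - 390651 = -654371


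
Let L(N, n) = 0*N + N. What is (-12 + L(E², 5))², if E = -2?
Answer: 64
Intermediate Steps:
L(N, n) = N (L(N, n) = 0 + N = N)
(-12 + L(E², 5))² = (-12 + (-2)²)² = (-12 + 4)² = (-8)² = 64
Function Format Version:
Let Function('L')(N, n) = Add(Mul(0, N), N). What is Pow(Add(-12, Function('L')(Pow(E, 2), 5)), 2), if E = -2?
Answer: 64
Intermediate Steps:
Function('L')(N, n) = N (Function('L')(N, n) = Add(0, N) = N)
Pow(Add(-12, Function('L')(Pow(E, 2), 5)), 2) = Pow(Add(-12, Pow(-2, 2)), 2) = Pow(Add(-12, 4), 2) = Pow(-8, 2) = 64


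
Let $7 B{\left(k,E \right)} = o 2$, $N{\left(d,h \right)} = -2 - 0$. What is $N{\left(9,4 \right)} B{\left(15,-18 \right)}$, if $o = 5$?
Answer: $- \frac{20}{7} \approx -2.8571$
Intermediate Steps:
$N{\left(d,h \right)} = -2$ ($N{\left(d,h \right)} = -2 + 0 = -2$)
$B{\left(k,E \right)} = \frac{10}{7}$ ($B{\left(k,E \right)} = \frac{5 \cdot 2}{7} = \frac{1}{7} \cdot 10 = \frac{10}{7}$)
$N{\left(9,4 \right)} B{\left(15,-18 \right)} = \left(-2\right) \frac{10}{7} = - \frac{20}{7}$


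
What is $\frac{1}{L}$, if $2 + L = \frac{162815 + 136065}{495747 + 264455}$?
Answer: $- \frac{380101}{610762} \approx -0.62234$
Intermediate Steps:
$L = - \frac{610762}{380101}$ ($L = -2 + \frac{162815 + 136065}{495747 + 264455} = -2 + \frac{298880}{760202} = -2 + 298880 \cdot \frac{1}{760202} = -2 + \frac{149440}{380101} = - \frac{610762}{380101} \approx -1.6068$)
$\frac{1}{L} = \frac{1}{- \frac{610762}{380101}} = - \frac{380101}{610762}$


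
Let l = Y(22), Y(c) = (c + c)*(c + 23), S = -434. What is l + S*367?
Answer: -157298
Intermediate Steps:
Y(c) = 2*c*(23 + c) (Y(c) = (2*c)*(23 + c) = 2*c*(23 + c))
l = 1980 (l = 2*22*(23 + 22) = 2*22*45 = 1980)
l + S*367 = 1980 - 434*367 = 1980 - 159278 = -157298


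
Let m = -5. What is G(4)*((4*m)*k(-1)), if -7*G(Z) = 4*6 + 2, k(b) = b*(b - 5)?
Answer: 3120/7 ≈ 445.71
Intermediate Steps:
k(b) = b*(-5 + b)
G(Z) = -26/7 (G(Z) = -(4*6 + 2)/7 = -(24 + 2)/7 = -⅐*26 = -26/7)
G(4)*((4*m)*k(-1)) = -26*4*(-5)*(-(-5 - 1))/7 = -(-520)*(-1*(-6))/7 = -(-520)*6/7 = -26/7*(-120) = 3120/7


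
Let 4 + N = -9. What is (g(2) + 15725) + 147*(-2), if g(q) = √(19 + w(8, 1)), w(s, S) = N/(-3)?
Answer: 15431 + √210/3 ≈ 15436.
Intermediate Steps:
N = -13 (N = -4 - 9 = -13)
w(s, S) = 13/3 (w(s, S) = -13/(-3) = -13*(-⅓) = 13/3)
g(q) = √210/3 (g(q) = √(19 + 13/3) = √(70/3) = √210/3)
(g(2) + 15725) + 147*(-2) = (√210/3 + 15725) + 147*(-2) = (15725 + √210/3) - 294 = 15431 + √210/3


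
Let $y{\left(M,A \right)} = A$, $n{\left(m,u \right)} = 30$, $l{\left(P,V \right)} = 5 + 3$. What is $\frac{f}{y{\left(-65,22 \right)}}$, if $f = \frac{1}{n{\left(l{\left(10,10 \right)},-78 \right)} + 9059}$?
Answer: $\frac{1}{199958} \approx 5.001 \cdot 10^{-6}$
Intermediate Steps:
$l{\left(P,V \right)} = 8$
$f = \frac{1}{9089}$ ($f = \frac{1}{30 + 9059} = \frac{1}{9089} \approx 0.00011002$)
$\frac{f}{y{\left(-65,22 \right)}} = \frac{1}{9089 \cdot 22} = \frac{1}{9089} \cdot \frac{1}{22} = \frac{1}{199958}$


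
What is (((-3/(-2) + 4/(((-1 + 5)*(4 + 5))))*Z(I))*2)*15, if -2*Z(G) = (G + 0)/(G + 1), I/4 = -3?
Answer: -290/11 ≈ -26.364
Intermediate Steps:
I = -12 (I = 4*(-3) = -12)
Z(G) = -G/(2*(1 + G)) (Z(G) = -(G + 0)/(2*(G + 1)) = -G/(2*(1 + G)))
(((-3/(-2) + 4/(((-1 + 5)*(4 + 5))))*Z(I))*2)*15 = (((-3/(-2) + 4/(((-1 + 5)*(4 + 5))))*(-1*(-12)/(2 + 2*(-12))))*2)*15 = (((-3*(-½) + 4/((4*9)))*(-1*(-12)/(2 - 24)))*2)*15 = (((3/2 + 4/36)*(-1*(-12)/(-22)))*2)*15 = (((3/2 + 4*(1/36))*(-1*(-12)*(-1/22)))*2)*15 = (((3/2 + ⅑)*(-6/11))*2)*15 = (((29/18)*(-6/11))*2)*15 = -29/33*2*15 = -58/33*15 = -290/11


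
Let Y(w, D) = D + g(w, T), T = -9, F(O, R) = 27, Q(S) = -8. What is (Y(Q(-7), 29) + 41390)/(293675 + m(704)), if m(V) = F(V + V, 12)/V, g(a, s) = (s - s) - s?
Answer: 29165312/206747227 ≈ 0.14107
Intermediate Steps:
g(a, s) = -s (g(a, s) = 0 - s = -s)
Y(w, D) = 9 + D (Y(w, D) = D - 1*(-9) = D + 9 = 9 + D)
m(V) = 27/V
(Y(Q(-7), 29) + 41390)/(293675 + m(704)) = ((9 + 29) + 41390)/(293675 + 27/704) = (38 + 41390)/(293675 + 27*(1/704)) = 41428/(293675 + 27/704) = 41428/(206747227/704) = 41428*(704/206747227) = 29165312/206747227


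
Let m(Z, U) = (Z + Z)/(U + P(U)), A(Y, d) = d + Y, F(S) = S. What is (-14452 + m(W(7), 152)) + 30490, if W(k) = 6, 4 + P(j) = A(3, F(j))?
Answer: 1619842/101 ≈ 16038.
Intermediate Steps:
A(Y, d) = Y + d
P(j) = -1 + j (P(j) = -4 + (3 + j) = -1 + j)
m(Z, U) = 2*Z/(-1 + 2*U) (m(Z, U) = (Z + Z)/(U + (-1 + U)) = (2*Z)/(-1 + 2*U) = 2*Z/(-1 + 2*U))
(-14452 + m(W(7), 152)) + 30490 = (-14452 + 2*6/(-1 + 2*152)) + 30490 = (-14452 + 2*6/(-1 + 304)) + 30490 = (-14452 + 2*6/303) + 30490 = (-14452 + 2*6*(1/303)) + 30490 = (-14452 + 4/101) + 30490 = -1459648/101 + 30490 = 1619842/101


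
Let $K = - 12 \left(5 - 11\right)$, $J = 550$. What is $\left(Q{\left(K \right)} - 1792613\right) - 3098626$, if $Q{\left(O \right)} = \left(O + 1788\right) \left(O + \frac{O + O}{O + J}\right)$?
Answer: $- \frac{1479392289}{311} \approx -4.7569 \cdot 10^{6}$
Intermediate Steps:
$K = 72$ ($K = \left(-12\right) \left(-6\right) = 72$)
$Q{\left(O \right)} = \left(1788 + O\right) \left(O + \frac{2 O}{550 + O}\right)$ ($Q{\left(O \right)} = \left(O + 1788\right) \left(O + \frac{O + O}{O + 550}\right) = \left(1788 + O\right) \left(O + \frac{2 O}{550 + O}\right)$)
$\left(Q{\left(K \right)} - 1792613\right) - 3098626 = \left(\frac{72 \left(986976 + 72^{2} + 2340 \cdot 72\right)}{550 + 72} - 1792613\right) - 3098626 = \left(\frac{72 \left(986976 + 5184 + 168480\right)}{622} - 1792613\right) - 3098626 = \left(72 \cdot \frac{1}{622} \cdot 1160640 - 1792613\right) - 3098626 = \left(\frac{41783040}{311} - 1792613\right) - 3098626 = - \frac{515719603}{311} - 3098626 = - \frac{1479392289}{311}$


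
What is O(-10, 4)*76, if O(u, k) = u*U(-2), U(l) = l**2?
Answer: -3040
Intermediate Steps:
O(u, k) = 4*u (O(u, k) = u*(-2)**2 = u*4 = 4*u)
O(-10, 4)*76 = (4*(-10))*76 = -40*76 = -3040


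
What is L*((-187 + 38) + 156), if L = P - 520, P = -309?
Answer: -5803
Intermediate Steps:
L = -829 (L = -309 - 520 = -829)
L*((-187 + 38) + 156) = -829*((-187 + 38) + 156) = -829*(-149 + 156) = -829*7 = -5803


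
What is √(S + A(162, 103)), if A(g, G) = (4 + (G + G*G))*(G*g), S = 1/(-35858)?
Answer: √229909580996437006/35858 ≈ 13372.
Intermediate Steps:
S = -1/35858 ≈ -2.7888e-5
A(g, G) = G*g*(4 + G + G²) (A(g, G) = (4 + (G + G²))*(G*g) = (4 + G + G²)*(G*g) = G*g*(4 + G + G²))
√(S + A(162, 103)) = √(-1/35858 + 103*162*(4 + 103 + 103²)) = √(-1/35858 + 103*162*(4 + 103 + 10609)) = √(-1/35858 + 103*162*10716) = √(-1/35858 + 178807176) = √(6411667717007/35858) = √229909580996437006/35858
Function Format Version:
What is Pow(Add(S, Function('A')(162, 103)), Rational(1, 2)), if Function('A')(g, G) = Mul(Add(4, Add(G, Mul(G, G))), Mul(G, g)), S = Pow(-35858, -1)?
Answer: Mul(Rational(1, 35858), Pow(229909580996437006, Rational(1, 2))) ≈ 13372.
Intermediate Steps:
S = Rational(-1, 35858) ≈ -2.7888e-5
Function('A')(g, G) = Mul(G, g, Add(4, G, Pow(G, 2))) (Function('A')(g, G) = Mul(Add(4, Add(G, Pow(G, 2))), Mul(G, g)) = Mul(Add(4, G, Pow(G, 2)), Mul(G, g)) = Mul(G, g, Add(4, G, Pow(G, 2))))
Pow(Add(S, Function('A')(162, 103)), Rational(1, 2)) = Pow(Add(Rational(-1, 35858), Mul(103, 162, Add(4, 103, Pow(103, 2)))), Rational(1, 2)) = Pow(Add(Rational(-1, 35858), Mul(103, 162, Add(4, 103, 10609))), Rational(1, 2)) = Pow(Add(Rational(-1, 35858), Mul(103, 162, 10716)), Rational(1, 2)) = Pow(Add(Rational(-1, 35858), 178807176), Rational(1, 2)) = Pow(Rational(6411667717007, 35858), Rational(1, 2)) = Mul(Rational(1, 35858), Pow(229909580996437006, Rational(1, 2)))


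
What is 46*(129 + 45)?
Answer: 8004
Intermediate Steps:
46*(129 + 45) = 46*174 = 8004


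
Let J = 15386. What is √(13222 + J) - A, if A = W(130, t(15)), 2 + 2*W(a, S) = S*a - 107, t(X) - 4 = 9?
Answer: -1581/2 + 8*√447 ≈ -621.36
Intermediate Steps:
t(X) = 13 (t(X) = 4 + 9 = 13)
W(a, S) = -109/2 + S*a/2 (W(a, S) = -1 + (S*a - 107)/2 = -1 + (-107 + S*a)/2 = -1 + (-107/2 + S*a/2) = -109/2 + S*a/2)
A = 1581/2 (A = -109/2 + (½)*13*130 = -109/2 + 845 = 1581/2 ≈ 790.50)
√(13222 + J) - A = √(13222 + 15386) - 1*1581/2 = √28608 - 1581/2 = 8*√447 - 1581/2 = -1581/2 + 8*√447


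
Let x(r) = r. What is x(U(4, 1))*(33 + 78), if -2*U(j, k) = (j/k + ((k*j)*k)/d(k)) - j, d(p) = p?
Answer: -222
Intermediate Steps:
U(j, k) = j/2 - j*k/2 - j/(2*k) (U(j, k) = -((j/k + ((k*j)*k)/k) - j)/2 = -((j/k + ((j*k)*k)/k) - j)/2 = -((j/k + (j*k²)/k) - j)/2 = -((j/k + j*k) - j)/2 = -((j*k + j/k) - j)/2 = -(-j + j*k + j/k)/2 = j/2 - j*k/2 - j/(2*k))
x(U(4, 1))*(33 + 78) = ((½)*4*(-1 + 1*(1 - 1*1))/1)*(33 + 78) = ((½)*4*1*(-1 + 1*(1 - 1)))*111 = ((½)*4*1*(-1 + 1*0))*111 = ((½)*4*1*(-1 + 0))*111 = ((½)*4*1*(-1))*111 = -2*111 = -222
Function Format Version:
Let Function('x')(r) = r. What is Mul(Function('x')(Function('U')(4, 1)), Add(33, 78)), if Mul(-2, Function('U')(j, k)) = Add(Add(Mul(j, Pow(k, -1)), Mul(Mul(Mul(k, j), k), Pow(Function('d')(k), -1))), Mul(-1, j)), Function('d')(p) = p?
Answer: -222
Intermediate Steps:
Function('U')(j, k) = Add(Mul(Rational(1, 2), j), Mul(Rational(-1, 2), j, k), Mul(Rational(-1, 2), j, Pow(k, -1))) (Function('U')(j, k) = Mul(Rational(-1, 2), Add(Add(Mul(j, Pow(k, -1)), Mul(Mul(Mul(k, j), k), Pow(k, -1))), Mul(-1, j))) = Mul(Rational(-1, 2), Add(Add(Mul(j, Pow(k, -1)), Mul(Mul(Mul(j, k), k), Pow(k, -1))), Mul(-1, j))) = Mul(Rational(-1, 2), Add(Add(Mul(j, Pow(k, -1)), Mul(Mul(j, Pow(k, 2)), Pow(k, -1))), Mul(-1, j))) = Mul(Rational(-1, 2), Add(Add(Mul(j, Pow(k, -1)), Mul(j, k)), Mul(-1, j))) = Mul(Rational(-1, 2), Add(Add(Mul(j, k), Mul(j, Pow(k, -1))), Mul(-1, j))) = Mul(Rational(-1, 2), Add(Mul(-1, j), Mul(j, k), Mul(j, Pow(k, -1)))) = Add(Mul(Rational(1, 2), j), Mul(Rational(-1, 2), j, k), Mul(Rational(-1, 2), j, Pow(k, -1))))
Mul(Function('x')(Function('U')(4, 1)), Add(33, 78)) = Mul(Mul(Rational(1, 2), 4, Pow(1, -1), Add(-1, Mul(1, Add(1, Mul(-1, 1))))), Add(33, 78)) = Mul(Mul(Rational(1, 2), 4, 1, Add(-1, Mul(1, Add(1, -1)))), 111) = Mul(Mul(Rational(1, 2), 4, 1, Add(-1, Mul(1, 0))), 111) = Mul(Mul(Rational(1, 2), 4, 1, Add(-1, 0)), 111) = Mul(Mul(Rational(1, 2), 4, 1, -1), 111) = Mul(-2, 111) = -222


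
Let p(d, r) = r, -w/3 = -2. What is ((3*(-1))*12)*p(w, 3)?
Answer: -108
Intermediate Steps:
w = 6 (w = -3*(-2) = 6)
((3*(-1))*12)*p(w, 3) = ((3*(-1))*12)*3 = -3*12*3 = -36*3 = -108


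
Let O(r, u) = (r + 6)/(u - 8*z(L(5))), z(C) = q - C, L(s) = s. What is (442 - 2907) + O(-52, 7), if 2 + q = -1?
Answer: -175061/71 ≈ -2465.6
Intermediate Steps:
q = -3 (q = -2 - 1 = -3)
z(C) = -3 - C
O(r, u) = (6 + r)/(64 + u) (O(r, u) = (r + 6)/(u - 8*(-3 - 1*5)) = (6 + r)/(u - 8*(-3 - 5)) = (6 + r)/(u - 8*(-8)) = (6 + r)/(u + 64) = (6 + r)/(64 + u))
(442 - 2907) + O(-52, 7) = (442 - 2907) + (6 - 52)/(64 + 7) = -2465 - 46/71 = -175061/71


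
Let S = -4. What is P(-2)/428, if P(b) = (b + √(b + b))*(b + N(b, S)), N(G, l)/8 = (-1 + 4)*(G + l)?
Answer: 73/107 - 73*I/107 ≈ 0.68224 - 0.68224*I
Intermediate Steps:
N(G, l) = 24*G + 24*l (N(G, l) = 8*((-1 + 4)*(G + l)) = 8*(3*(G + l)) = 8*(3*G + 3*l) = 24*G + 24*l)
P(b) = (-96 + 25*b)*(b + √2*√b) (P(b) = (b + √(b + b))*(b + (24*b + 24*(-4))) = (b + √(2*b))*(b + (24*b - 96)) = (b + √2*√b)*(b + (-96 + 24*b)) = (b + √2*√b)*(-96 + 25*b) = (-96 + 25*b)*(b + √2*√b))
P(-2)/428 = (-96*(-2) + 25*(-2)² - 96*√2*√(-2) + 25*√2*(-2)^(3/2))/428 = (192 + 25*4 - 96*√2*I*√2 + 25*√2*(-2*I*√2))*(1/428) = (192 + 100 - 192*I - 100*I)*(1/428) = (292 - 292*I)*(1/428) = 73/107 - 73*I/107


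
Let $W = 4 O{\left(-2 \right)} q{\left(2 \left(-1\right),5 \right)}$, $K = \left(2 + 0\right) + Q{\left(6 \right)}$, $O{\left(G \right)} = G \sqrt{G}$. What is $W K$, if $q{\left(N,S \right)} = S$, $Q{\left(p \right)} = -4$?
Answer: $80 i \sqrt{2} \approx 113.14 i$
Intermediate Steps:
$O{\left(G \right)} = G^{\frac{3}{2}}$
$K = -2$ ($K = \left(2 + 0\right) - 4 = 2 - 4 = -2$)
$W = - 40 i \sqrt{2}$ ($W = 4 \left(-2\right)^{\frac{3}{2}} \cdot 5 = 4 \left(- 2 i \sqrt{2}\right) 5 = - 8 i \sqrt{2} \cdot 5 = - 40 i \sqrt{2} \approx - 56.569 i$)
$W K = - 40 i \sqrt{2} \left(-2\right) = 80 i \sqrt{2}$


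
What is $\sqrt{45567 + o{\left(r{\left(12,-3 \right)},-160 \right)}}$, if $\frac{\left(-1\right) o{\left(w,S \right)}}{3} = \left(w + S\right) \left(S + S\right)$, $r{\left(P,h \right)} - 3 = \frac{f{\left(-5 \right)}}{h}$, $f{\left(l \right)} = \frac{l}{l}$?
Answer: $i \sqrt{105473} \approx 324.77 i$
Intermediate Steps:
$f{\left(l \right)} = 1$
$r{\left(P,h \right)} = 3 + \frac{1}{h}$ ($r{\left(P,h \right)} = 3 + 1 \frac{1}{h} = 3 + \frac{1}{h}$)
$o{\left(w,S \right)} = - 6 S \left(S + w\right)$ ($o{\left(w,S \right)} = - 3 \left(w + S\right) \left(S + S\right) = - 3 \left(S + w\right) 2 S = - 3 \cdot 2 S \left(S + w\right) = - 6 S \left(S + w\right)$)
$\sqrt{45567 + o{\left(r{\left(12,-3 \right)},-160 \right)}} = \sqrt{45567 - - 960 \left(-160 + \left(3 + \frac{1}{-3}\right)\right)} = \sqrt{45567 - - 960 \left(-160 + \left(3 - \frac{1}{3}\right)\right)} = \sqrt{45567 - - 960 \left(-160 + \frac{8}{3}\right)} = \sqrt{45567 - \left(-960\right) \left(- \frac{472}{3}\right)} = \sqrt{45567 - 151040} = \sqrt{-105473} = i \sqrt{105473}$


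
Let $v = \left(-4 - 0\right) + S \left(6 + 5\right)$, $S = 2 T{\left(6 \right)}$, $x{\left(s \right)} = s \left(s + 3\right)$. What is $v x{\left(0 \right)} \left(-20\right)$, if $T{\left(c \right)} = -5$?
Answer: $0$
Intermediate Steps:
$x{\left(s \right)} = s \left(3 + s\right)$
$S = -10$ ($S = 2 \left(-5\right) = -10$)
$v = -114$ ($v = \left(-4 - 0\right) - 10 \left(6 + 5\right) = \left(-4 + 0\right) - 110 = -4 - 110 = -114$)
$v x{\left(0 \right)} \left(-20\right) = - 114 \cdot 0 \left(3 + 0\right) \left(-20\right) = - 114 \cdot 0 \cdot 3 \left(-20\right) = \left(-114\right) 0 \left(-20\right) = 0 \left(-20\right) = 0$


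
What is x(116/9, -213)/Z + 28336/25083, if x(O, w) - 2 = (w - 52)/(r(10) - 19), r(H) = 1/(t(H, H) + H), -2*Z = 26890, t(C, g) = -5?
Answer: 35773936301/31700647890 ≈ 1.1285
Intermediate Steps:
Z = -13445 (Z = -1/2*26890 = -13445)
r(H) = 1/(-5 + H)
x(O, w) = 224/47 - 5*w/94 (x(O, w) = 2 + (w - 52)/(1/(-5 + 10) - 19) = 2 + (-52 + w)/(1/5 - 19) = 2 + (-52 + w)/(-94/5) = 2 + (-52 + w)*(-5/94) = 2 + (130/47 - 5*w/94) = 224/47 - 5*w/94)
x(116/9, -213)/Z + 28336/25083 = (224/47 - 5/94*(-213))/(-13445) + 28336/25083 = (224/47 + 1065/94)*(-1/13445) + 28336*(1/25083) = (1513/94)*(-1/13445) + 28336/25083 = -1513/1263830 + 28336/25083 = 35773936301/31700647890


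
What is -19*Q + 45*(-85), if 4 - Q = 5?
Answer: -3806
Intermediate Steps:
Q = -1 (Q = 4 - 1*5 = 4 - 5 = -1)
-19*Q + 45*(-85) = -19*(-1) + 45*(-85) = 19 - 3825 = -3806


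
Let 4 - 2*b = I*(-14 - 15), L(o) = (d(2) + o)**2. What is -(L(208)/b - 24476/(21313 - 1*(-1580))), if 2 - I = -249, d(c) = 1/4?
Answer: -14459131213/1333837752 ≈ -10.840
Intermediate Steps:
d(c) = 1/4
I = 251 (I = 2 - 1*(-249) = 2 + 249 = 251)
L(o) = (1/4 + o)**2
b = 7283/2 (b = 2 - 251*(-14 - 15)/2 = 2 - 251*(-29)/2 = 2 - 1/2*(-7279) = 2 + 7279/2 = 7283/2 ≈ 3641.5)
-(L(208)/b - 24476/(21313 - 1*(-1580))) = -(((1 + 4*208)**2/16)/(7283/2) - 24476/(21313 - 1*(-1580))) = -(((1 + 832)**2/16)*(2/7283) - 24476/(21313 + 1580)) = -(((1/16)*833**2)*(2/7283) - 24476/22893) = -(((1/16)*693889)*(2/7283) - 24476*1/22893) = -((693889/16)*(2/7283) - 24476/22893) = -(693889/58264 - 24476/22893) = -1*14459131213/1333837752 = -14459131213/1333837752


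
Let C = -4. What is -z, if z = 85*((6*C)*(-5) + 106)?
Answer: -19210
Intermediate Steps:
z = 19210 (z = 85*((6*(-4))*(-5) + 106) = 85*(-24*(-5) + 106) = 85*(120 + 106) = 85*226 = 19210)
-z = -1*19210 = -19210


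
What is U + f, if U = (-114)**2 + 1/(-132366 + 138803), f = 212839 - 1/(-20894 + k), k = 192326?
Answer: 249210680564635/1103507784 ≈ 2.2584e+5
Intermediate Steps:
f = 36487415447/171432 (f = 212839 - 1/(-20894 + 192326) = 212839 - 1/171432 = 36487415447/171432 ≈ 2.1284e+5)
U = 83655253/6437 (U = 12996 + 1/6437 = 83655253/6437 ≈ 12996.)
U + f = 83655253/6437 + 36487415447/171432 = 249210680564635/1103507784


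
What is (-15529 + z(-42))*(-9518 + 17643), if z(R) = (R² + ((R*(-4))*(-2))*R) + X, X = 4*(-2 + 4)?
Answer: 2884375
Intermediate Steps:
X = 8 (X = 4*2 = 8)
z(R) = 8 + 9*R² (z(R) = (R² + ((R*(-4))*(-2))*R) + 8 = (R² + (-4*R*(-2))*R) + 8 = (R² + (8*R)*R) + 8 = (R² + 8*R²) + 8 = 9*R² + 8 = 8 + 9*R²)
(-15529 + z(-42))*(-9518 + 17643) = (-15529 + (8 + 9*(-42)²))*(-9518 + 17643) = (-15529 + (8 + 9*1764))*8125 = (-15529 + (8 + 15876))*8125 = (-15529 + 15884)*8125 = 355*8125 = 2884375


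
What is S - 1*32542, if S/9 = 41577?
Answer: 341651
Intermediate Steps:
S = 374193 (S = 9*41577 = 374193)
S - 1*32542 = 374193 - 1*32542 = 374193 - 32542 = 341651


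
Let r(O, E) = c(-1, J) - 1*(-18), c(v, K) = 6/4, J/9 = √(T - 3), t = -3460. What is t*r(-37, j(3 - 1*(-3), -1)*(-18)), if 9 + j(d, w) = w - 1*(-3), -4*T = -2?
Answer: -67470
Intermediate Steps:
T = ½ (T = -¼*(-2) = ½ ≈ 0.50000)
J = 9*I*√10/2 (J = 9*√(½ - 3) = 9*√(-5/2) = 9*(I*√10/2) = 9*I*√10/2 ≈ 14.23*I)
c(v, K) = 3/2 (c(v, K) = 6*(¼) = 3/2)
j(d, w) = -6 + w (j(d, w) = -9 + (w - 1*(-3)) = -9 + (w + 3) = -9 + (3 + w) = -6 + w)
r(O, E) = 39/2 (r(O, E) = 3/2 - 1*(-18) = 3/2 + 18 = 39/2)
t*r(-37, j(3 - 1*(-3), -1)*(-18)) = -3460*39/2 = -67470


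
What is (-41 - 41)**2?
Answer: 6724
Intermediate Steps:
(-41 - 41)**2 = (-82)**2 = 6724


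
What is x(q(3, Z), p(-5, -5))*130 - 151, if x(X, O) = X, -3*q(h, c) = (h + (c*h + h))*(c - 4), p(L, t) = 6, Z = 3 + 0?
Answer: 499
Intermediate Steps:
Z = 3
q(h, c) = -(-4 + c)*(2*h + c*h)/3 (q(h, c) = -(h + (c*h + h))*(c - 4)/3 = -(h + (h + c*h))*(-4 + c)/3 = -(2*h + c*h)*(-4 + c)/3 = -(-4 + c)*(2*h + c*h)/3)
x(q(3, Z), p(-5, -5))*130 - 151 = ((⅓)*3*(8 - 1*3² + 2*3))*130 - 151 = ((⅓)*3*(8 - 1*9 + 6))*130 - 151 = ((⅓)*3*(8 - 9 + 6))*130 - 151 = ((⅓)*3*5)*130 - 151 = 5*130 - 151 = 650 - 151 = 499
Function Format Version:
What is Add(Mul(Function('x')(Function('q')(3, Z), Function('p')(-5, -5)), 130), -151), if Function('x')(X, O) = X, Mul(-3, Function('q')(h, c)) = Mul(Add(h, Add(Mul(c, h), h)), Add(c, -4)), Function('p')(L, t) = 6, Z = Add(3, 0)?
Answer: 499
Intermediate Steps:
Z = 3
Function('q')(h, c) = Mul(Rational(-1, 3), Add(-4, c), Add(Mul(2, h), Mul(c, h))) (Function('q')(h, c) = Mul(Rational(-1, 3), Mul(Add(h, Add(Mul(c, h), h)), Add(c, -4))) = Mul(Rational(-1, 3), Mul(Add(h, Add(h, Mul(c, h))), Add(-4, c))) = Mul(Rational(-1, 3), Mul(Add(Mul(2, h), Mul(c, h)), Add(-4, c))) = Mul(Rational(-1, 3), Mul(Add(-4, c), Add(Mul(2, h), Mul(c, h)))) = Mul(Rational(-1, 3), Add(-4, c), Add(Mul(2, h), Mul(c, h))))
Add(Mul(Function('x')(Function('q')(3, Z), Function('p')(-5, -5)), 130), -151) = Add(Mul(Mul(Rational(1, 3), 3, Add(8, Mul(-1, Pow(3, 2)), Mul(2, 3))), 130), -151) = Add(Mul(Mul(Rational(1, 3), 3, Add(8, Mul(-1, 9), 6)), 130), -151) = Add(Mul(Mul(Rational(1, 3), 3, Add(8, -9, 6)), 130), -151) = Add(Mul(Mul(Rational(1, 3), 3, 5), 130), -151) = Add(Mul(5, 130), -151) = Add(650, -151) = 499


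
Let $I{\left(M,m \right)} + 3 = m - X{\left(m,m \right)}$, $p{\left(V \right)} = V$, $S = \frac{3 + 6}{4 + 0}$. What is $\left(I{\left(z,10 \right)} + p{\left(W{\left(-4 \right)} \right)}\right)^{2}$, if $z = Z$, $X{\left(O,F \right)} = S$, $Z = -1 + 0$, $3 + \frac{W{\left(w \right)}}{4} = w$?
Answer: $\frac{8649}{16} \approx 540.56$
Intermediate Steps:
$W{\left(w \right)} = -12 + 4 w$
$S = \frac{9}{4} \approx 2.25$
$Z = -1$
$X{\left(O,F \right)} = \frac{9}{4}$
$z = -1$
$I{\left(M,m \right)} = - \frac{21}{4} + m$ ($I{\left(M,m \right)} = -3 + \left(m - \frac{9}{4}\right) = -3 + \left(- \frac{9}{4} + m\right) = - \frac{21}{4} + m$)
$\left(I{\left(z,10 \right)} + p{\left(W{\left(-4 \right)} \right)}\right)^{2} = \left(\left(- \frac{21}{4} + 10\right) + \left(-12 + 4 \left(-4\right)\right)\right)^{2} = \left(\frac{19}{4} - 28\right)^{2} = \left(- \frac{93}{4}\right)^{2} = \frac{8649}{16}$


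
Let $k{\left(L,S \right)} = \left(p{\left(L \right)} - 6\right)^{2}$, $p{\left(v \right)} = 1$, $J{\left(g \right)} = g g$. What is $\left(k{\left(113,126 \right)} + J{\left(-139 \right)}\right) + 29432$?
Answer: $48778$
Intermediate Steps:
$J{\left(g \right)} = g^{2}$
$k{\left(L,S \right)} = 25$ ($k{\left(L,S \right)} = \left(1 - 6\right)^{2} = \left(-5\right)^{2} = 25$)
$\left(k{\left(113,126 \right)} + J{\left(-139 \right)}\right) + 29432 = \left(25 + \left(-139\right)^{2}\right) + 29432 = \left(25 + 19321\right) + 29432 = 19346 + 29432 = 48778$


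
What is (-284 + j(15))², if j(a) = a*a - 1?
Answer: 3600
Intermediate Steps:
j(a) = -1 + a² (j(a) = a² - 1 = -1 + a²)
(-284 + j(15))² = (-284 + (-1 + 15²))² = (-284 + (-1 + 225))² = (-284 + 224)² = (-60)² = 3600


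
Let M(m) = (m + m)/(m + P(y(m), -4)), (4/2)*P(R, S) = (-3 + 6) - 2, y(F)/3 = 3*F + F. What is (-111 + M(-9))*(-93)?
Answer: 172143/17 ≈ 10126.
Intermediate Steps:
y(F) = 12*F (y(F) = 3*(3*F + F) = 3*(4*F) = 12*F)
P(R, S) = ½ (P(R, S) = ((-3 + 6) - 2)/2 = (3 - 2)/2 = (½)*1 = ½)
M(m) = 2*m/(½ + m) (M(m) = (m + m)/(m + ½) = (2*m)/(½ + m) = 2*m/(½ + m))
(-111 + M(-9))*(-93) = (-111 + 4*(-9)/(1 + 2*(-9)))*(-93) = (-111 + 4*(-9)/(1 - 18))*(-93) = (-111 + 4*(-9)/(-17))*(-93) = (-111 + 4*(-9)*(-1/17))*(-93) = (-111 + 36/17)*(-93) = -1851/17*(-93) = 172143/17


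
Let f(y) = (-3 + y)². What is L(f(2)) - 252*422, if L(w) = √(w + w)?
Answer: -106344 + √2 ≈ -1.0634e+5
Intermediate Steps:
L(w) = √2*√w (L(w) = √(2*w) = √2*√w)
L(f(2)) - 252*422 = √2*√((-3 + 2)²) - 252*422 = √2*√((-1)²) - 106344 = √2*√1 - 106344 = √2*1 - 106344 = √2 - 106344 = -106344 + √2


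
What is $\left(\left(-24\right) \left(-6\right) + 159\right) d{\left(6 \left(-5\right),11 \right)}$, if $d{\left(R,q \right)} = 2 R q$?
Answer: $-199980$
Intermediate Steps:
$d{\left(R,q \right)} = 2 R q$
$\left(\left(-24\right) \left(-6\right) + 159\right) d{\left(6 \left(-5\right),11 \right)} = \left(\left(-24\right) \left(-6\right) + 159\right) 2 \cdot 6 \left(-5\right) 11 = \left(144 + 159\right) 2 \left(-30\right) 11 = 303 \left(-660\right) = -199980$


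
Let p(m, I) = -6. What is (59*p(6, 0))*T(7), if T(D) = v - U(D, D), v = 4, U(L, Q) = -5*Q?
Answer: -13806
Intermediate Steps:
T(D) = 4 + 5*D (T(D) = 4 - (-5)*D = 4 + 5*D)
(59*p(6, 0))*T(7) = (59*(-6))*(4 + 5*7) = -354*(4 + 35) = -354*39 = -13806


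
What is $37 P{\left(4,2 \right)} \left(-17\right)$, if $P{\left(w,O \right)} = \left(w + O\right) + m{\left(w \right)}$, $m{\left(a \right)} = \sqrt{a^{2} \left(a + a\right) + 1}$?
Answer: $-3774 - 629 \sqrt{129} \approx -10918.0$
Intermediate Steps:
$m{\left(a \right)} = \sqrt{1 + 2 a^{3}}$ ($m{\left(a \right)} = \sqrt{a^{2} \cdot 2 a + 1} = \sqrt{2 a^{3} + 1} = \sqrt{1 + 2 a^{3}}$)
$P{\left(w,O \right)} = O + w + \sqrt{1 + 2 w^{3}}$ ($P{\left(w,O \right)} = \left(w + O\right) + \sqrt{1 + 2 w^{3}} = \left(O + w\right) + \sqrt{1 + 2 w^{3}} = O + w + \sqrt{1 + 2 w^{3}}$)
$37 P{\left(4,2 \right)} \left(-17\right) = 37 \left(2 + 4 + \sqrt{1 + 2 \cdot 4^{3}}\right) \left(-17\right) = 37 \left(2 + 4 + \sqrt{1 + 2 \cdot 64}\right) \left(-17\right) = 37 \left(2 + 4 + \sqrt{1 + 128}\right) \left(-17\right) = 37 \left(2 + 4 + \sqrt{129}\right) \left(-17\right) = 37 \left(6 + \sqrt{129}\right) \left(-17\right) = \left(222 + 37 \sqrt{129}\right) \left(-17\right) = -3774 - 629 \sqrt{129}$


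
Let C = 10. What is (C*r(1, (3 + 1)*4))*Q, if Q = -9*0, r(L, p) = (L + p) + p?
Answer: 0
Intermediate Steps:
r(L, p) = L + 2*p
Q = 0
(C*r(1, (3 + 1)*4))*Q = (10*(1 + 2*((3 + 1)*4)))*0 = (10*(1 + 2*(4*4)))*0 = (10*(1 + 2*16))*0 = (10*(1 + 32))*0 = (10*33)*0 = 330*0 = 0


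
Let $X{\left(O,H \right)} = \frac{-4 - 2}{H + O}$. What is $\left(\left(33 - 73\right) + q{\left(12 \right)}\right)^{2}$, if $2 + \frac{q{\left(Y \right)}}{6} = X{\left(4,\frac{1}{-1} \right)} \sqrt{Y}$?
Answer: $4432 + 2496 \sqrt{3} \approx 8755.2$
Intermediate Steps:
$X{\left(O,H \right)} = - \frac{6}{H + O}$
$q{\left(Y \right)} = -12 - 12 \sqrt{Y}$ ($q{\left(Y \right)} = -12 + 6 - \frac{6}{\frac{1}{-1} + 4} \sqrt{Y} = -12 + 6 - \frac{6}{-1 + 4} \sqrt{Y} = -12 + 6 - \frac{6}{3} \sqrt{Y} = -12 + 6 \left(-6\right) \frac{1}{3} \sqrt{Y} = -12 + 6 \left(- 2 \sqrt{Y}\right) = -12 - 12 \sqrt{Y}$)
$\left(\left(33 - 73\right) + q{\left(12 \right)}\right)^{2} = \left(\left(33 - 73\right) - \left(12 + 12 \sqrt{12}\right)\right)^{2} = \left(-40 - \left(12 + 12 \cdot 2 \sqrt{3}\right)\right)^{2} = \left(-40 - \left(12 + 24 \sqrt{3}\right)\right)^{2} = \left(-52 - 24 \sqrt{3}\right)^{2}$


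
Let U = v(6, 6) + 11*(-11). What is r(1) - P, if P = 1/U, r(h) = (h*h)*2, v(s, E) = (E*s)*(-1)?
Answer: 315/157 ≈ 2.0064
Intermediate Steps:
v(s, E) = -E*s
U = -157 (U = -1*6*6 + 11*(-11) = -36 - 121 = -157)
r(h) = 2*h² (r(h) = h²*2 = 2*h²)
P = -1/157 (P = 1/(-157) = -1/157 ≈ -0.0063694)
r(1) - P = 2*1² - 1*(-1/157) = 2*1 + 1/157 = 2 + 1/157 = 315/157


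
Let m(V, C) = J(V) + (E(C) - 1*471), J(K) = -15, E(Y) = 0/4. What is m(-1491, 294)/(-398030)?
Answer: 243/199015 ≈ 0.0012210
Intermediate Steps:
E(Y) = 0 (E(Y) = 0*(1/4) = 0)
m(V, C) = -486 (m(V, C) = -15 + (0 - 1*471) = -15 + (0 - 471) = -15 - 471 = -486)
m(-1491, 294)/(-398030) = -486/(-398030) = -486*(-1/398030) = 243/199015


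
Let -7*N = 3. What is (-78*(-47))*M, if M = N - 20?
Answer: -524238/7 ≈ -74891.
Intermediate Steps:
N = -3/7 (N = -⅐*3 = -3/7 ≈ -0.42857)
M = -143/7 (M = -3/7 - 20 = -143/7 ≈ -20.429)
(-78*(-47))*M = -78*(-47)*(-143/7) = 3666*(-143/7) = -524238/7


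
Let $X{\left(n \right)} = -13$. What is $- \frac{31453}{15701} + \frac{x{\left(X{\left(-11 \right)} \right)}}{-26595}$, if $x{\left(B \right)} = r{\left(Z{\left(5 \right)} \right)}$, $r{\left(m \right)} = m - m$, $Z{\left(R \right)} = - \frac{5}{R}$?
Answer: $- \frac{31453}{15701} \approx -2.0032$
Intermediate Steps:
$r{\left(m \right)} = 0$
$x{\left(B \right)} = 0$
$- \frac{31453}{15701} + \frac{x{\left(X{\left(-11 \right)} \right)}}{-26595} = - \frac{31453}{15701} + \frac{0}{-26595} = \left(-31453\right) \frac{1}{15701} + 0 \left(- \frac{1}{26595}\right) = - \frac{31453}{15701} + 0 = - \frac{31453}{15701}$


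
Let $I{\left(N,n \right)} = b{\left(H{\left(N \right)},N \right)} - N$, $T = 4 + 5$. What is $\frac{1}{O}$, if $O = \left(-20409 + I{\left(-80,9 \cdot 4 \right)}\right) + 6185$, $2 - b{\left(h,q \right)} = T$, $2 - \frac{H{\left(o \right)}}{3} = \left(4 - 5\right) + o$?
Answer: $- \frac{1}{14151} \approx -7.0666 \cdot 10^{-5}$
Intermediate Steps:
$T = 9$
$H{\left(o \right)} = 9 - 3 o$ ($H{\left(o \right)} = 6 - 3 \left(\left(4 - 5\right) + o\right) = 6 - 3 \left(-1 + o\right) = 6 - \left(-3 + 3 o\right) = 9 - 3 o$)
$b{\left(h,q \right)} = -7$ ($b{\left(h,q \right)} = 2 - 9 = -7$)
$I{\left(N,n \right)} = -7 - N$
$O = -14151$ ($O = \left(-20409 - -73\right) + 6185 = \left(-20409 + \left(-7 + 80\right)\right) + 6185 = \left(-20409 + 73\right) + 6185 = -20336 + 6185 = -14151$)
$\frac{1}{O} = \frac{1}{-14151} = - \frac{1}{14151}$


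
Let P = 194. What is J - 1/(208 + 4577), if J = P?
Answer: 928289/4785 ≈ 194.00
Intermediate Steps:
J = 194
J - 1/(208 + 4577) = 194 - 1/(208 + 4577) = 194 - 1/4785 = 928289/4785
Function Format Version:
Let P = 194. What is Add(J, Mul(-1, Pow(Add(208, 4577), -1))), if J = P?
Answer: Rational(928289, 4785) ≈ 194.00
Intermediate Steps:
J = 194
Add(J, Mul(-1, Pow(Add(208, 4577), -1))) = Add(194, Mul(-1, Pow(Add(208, 4577), -1))) = Add(194, Mul(-1, Pow(4785, -1))) = Add(194, Mul(-1, Rational(1, 4785))) = Add(194, Rational(-1, 4785)) = Rational(928289, 4785)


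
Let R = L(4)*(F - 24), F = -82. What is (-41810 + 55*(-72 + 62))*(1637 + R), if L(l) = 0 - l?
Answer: -87303960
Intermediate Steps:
L(l) = -l
R = 424 (R = (-1*4)*(-82 - 24) = -4*(-106) = 424)
(-41810 + 55*(-72 + 62))*(1637 + R) = (-41810 + 55*(-72 + 62))*(1637 + 424) = (-41810 + 55*(-10))*2061 = (-41810 - 550)*2061 = -42360*2061 = -87303960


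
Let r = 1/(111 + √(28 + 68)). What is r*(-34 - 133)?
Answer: -6179/4075 + 668*√6/12225 ≈ -1.3825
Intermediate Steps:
r = 1/(111 + 4*√6) (r = 1/(111 + √96) = 1/(111 + 4*√6) ≈ 0.0082783)
r*(-34 - 133) = (37/4075 - 4*√6/12225)*(-34 - 133) = (37/4075 - 4*√6/12225)*(-167) = -6179/4075 + 668*√6/12225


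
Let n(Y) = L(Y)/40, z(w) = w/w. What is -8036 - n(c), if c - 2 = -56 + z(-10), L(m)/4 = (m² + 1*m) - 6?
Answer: -8311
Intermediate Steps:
z(w) = 1
L(m) = -24 + 4*m + 4*m² (L(m) = 4*((m² + 1*m) - 6) = 4*((m² + m) - 6) = 4*((m + m²) - 6) = 4*(-6 + m + m²) = -24 + 4*m + 4*m²)
c = -53 (c = 2 + (-56 + 1) = 2 - 55 = -53)
n(Y) = -⅗ + Y/10 + Y²/10 (n(Y) = (-24 + 4*Y + 4*Y²)/40 = (-24 + 4*Y + 4*Y²)*(1/40) = -⅗ + Y/10 + Y²/10)
-8036 - n(c) = -8036 - (-⅗ + (⅒)*(-53) + (⅒)*(-53)²) = -8036 - (-⅗ - 53/10 + (⅒)*2809) = -8036 - (-⅗ - 53/10 + 2809/10) = -8036 - 1*275 = -8036 - 275 = -8311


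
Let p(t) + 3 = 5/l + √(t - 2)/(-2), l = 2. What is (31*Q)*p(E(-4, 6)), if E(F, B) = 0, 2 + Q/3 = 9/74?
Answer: 12927/148 + 12927*I*√2/148 ≈ 87.345 + 123.52*I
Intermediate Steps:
Q = -417/74 (Q = -6 + 3*(9/74) = -6 + 27/74 = -417/74 ≈ -5.6351)
p(t) = -½ - √(-2 + t)/2 (p(t) = -3 + (5/2 + √(t - 2)/(-2)) = -3 + (5*(½) + √(-2 + t)*(-½)) = -3 + (5/2 - √(-2 + t)/2) = -½ - √(-2 + t)/2)
(31*Q)*p(E(-4, 6)) = (31*(-417/74))*(-½ - √(-2 + 0)/2) = -12927*(-½ - I*√2/2)/74 = 12927/148 + 12927*I*√2/148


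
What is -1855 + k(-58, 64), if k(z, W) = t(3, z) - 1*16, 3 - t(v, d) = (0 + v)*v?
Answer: -1877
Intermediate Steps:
t(v, d) = 3 - v² (t(v, d) = 3 - (0 + v)*v = 3 - v*v = 3 - v²)
k(z, W) = -22 (k(z, W) = (3 - 1*3²) - 1*16 = (3 - 1*9) - 16 = (3 - 9) - 16 = -6 - 16 = -22)
-1855 + k(-58, 64) = -1855 - 22 = -1877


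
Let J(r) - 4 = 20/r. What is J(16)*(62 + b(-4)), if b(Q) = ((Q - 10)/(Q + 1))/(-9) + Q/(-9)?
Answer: 2926/9 ≈ 325.11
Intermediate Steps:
J(r) = 4 + 20/r
b(Q) = -Q/9 - (-10 + Q)/(9*(1 + Q)) (b(Q) = ((-10 + Q)/(1 + Q))*(-⅑) + Q*(-⅑) = ((-10 + Q)/(1 + Q))*(-⅑) - Q/9 = -(-10 + Q)/(9*(1 + Q)) - Q/9 = -Q/9 - (-10 + Q)/(9*(1 + Q)))
J(16)*(62 + b(-4)) = (4 + 20/16)*(62 + (10 - 1*(-4)² - 2*(-4))/(9*(1 - 4))) = (4 + 20*(1/16))*(62 + (⅑)*(10 - 1*16 + 8)/(-3)) = (4 + 5/4)*(62 + (⅑)*(-⅓)*(10 - 16 + 8)) = 21*(62 + (⅑)*(-⅓)*2)/4 = 21*(62 - 2/27)/4 = (21/4)*(1672/27) = 2926/9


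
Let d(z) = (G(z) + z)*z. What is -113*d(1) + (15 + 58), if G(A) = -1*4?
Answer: 412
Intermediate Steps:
G(A) = -4
d(z) = z*(-4 + z) (d(z) = (-4 + z)*z = z*(-4 + z))
-113*d(1) + (15 + 58) = -113*(-4 + 1) + (15 + 58) = -113*(-3) + 73 = 339 + 73 = 412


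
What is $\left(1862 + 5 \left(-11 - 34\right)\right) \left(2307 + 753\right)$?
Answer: $5009220$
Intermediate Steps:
$\left(1862 + 5 \left(-11 - 34\right)\right) \left(2307 + 753\right) = \left(1862 + 5 \left(-45\right)\right) 3060 = \left(1862 - 225\right) 3060 = 1637 \cdot 3060 = 5009220$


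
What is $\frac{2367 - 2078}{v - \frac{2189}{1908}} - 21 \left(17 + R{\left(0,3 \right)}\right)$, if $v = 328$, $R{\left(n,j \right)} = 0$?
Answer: $- \frac{222086283}{623635} \approx -356.12$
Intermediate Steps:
$\frac{2367 - 2078}{v - \frac{2189}{1908}} - 21 \left(17 + R{\left(0,3 \right)}\right) = \frac{2367 - 2078}{328 - \frac{2189}{1908}} - 21 \left(17 + 0\right) = \frac{289}{328 - \frac{2189}{1908}} - 21 \cdot 17 = \frac{289}{328 - \frac{2189}{1908}} - 357 = \frac{289}{\frac{623635}{1908}} - 357 = 289 \cdot \frac{1908}{623635} - 357 = \frac{551412}{623635} - 357 = - \frac{222086283}{623635}$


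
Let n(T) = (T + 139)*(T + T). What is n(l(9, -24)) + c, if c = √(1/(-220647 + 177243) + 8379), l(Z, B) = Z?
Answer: 2664 + √3946314629865/21702 ≈ 2755.5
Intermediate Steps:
n(T) = 2*T*(139 + T) (n(T) = (139 + T)*(2*T) = 2*T*(139 + T))
c = √3946314629865/21702 (c = √(1/(-43404) + 8379) = √(-1/43404 + 8379) = √(363682115/43404) = √3946314629865/21702 ≈ 91.537)
n(l(9, -24)) + c = 2*9*(139 + 9) + √3946314629865/21702 = 2*9*148 + √3946314629865/21702 = 2664 + √3946314629865/21702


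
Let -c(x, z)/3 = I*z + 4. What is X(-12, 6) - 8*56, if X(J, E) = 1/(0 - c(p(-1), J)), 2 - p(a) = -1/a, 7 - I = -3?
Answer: -155905/348 ≈ -448.00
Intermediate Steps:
I = 10 (I = 7 - 1*(-3) = 7 + 3 = 10)
p(a) = 2 + 1/a (p(a) = 2 - (-1)/a = 2 + 1/a)
c(x, z) = -12 - 30*z (c(x, z) = -3*(10*z + 4) = -3*(4 + 10*z) = -12 - 30*z)
X(J, E) = 1/(12 + 30*J) (X(J, E) = 1/(0 - (-12 - 30*J)) = 1/(0 + (12 + 30*J)) = 1/(12 + 30*J))
X(-12, 6) - 8*56 = 1/(6*(2 + 5*(-12))) - 8*56 = 1/(6*(2 - 60)) - 448 = (1/6)/(-58) - 448 = (1/6)*(-1/58) - 448 = -1/348 - 448 = -155905/348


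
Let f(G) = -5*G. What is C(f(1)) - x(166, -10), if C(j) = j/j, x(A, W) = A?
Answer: -165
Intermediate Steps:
C(j) = 1
C(f(1)) - x(166, -10) = 1 - 1*166 = 1 - 166 = -165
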